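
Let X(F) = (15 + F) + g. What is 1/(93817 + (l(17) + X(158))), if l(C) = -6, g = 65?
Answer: 1/94049 ≈ 1.0633e-5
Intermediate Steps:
X(F) = 80 + F (X(F) = (15 + F) + 65 = 80 + F)
1/(93817 + (l(17) + X(158))) = 1/(93817 + (-6 + (80 + 158))) = 1/(93817 + (-6 + 238)) = 1/(93817 + 232) = 1/94049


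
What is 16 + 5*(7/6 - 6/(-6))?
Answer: 161/6 ≈ 26.833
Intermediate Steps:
16 + 5*(7/6 - 6/(-6)) = 16 + 5*(7*(1/6) - 6*(-1/6)) = 16 + 5*(7/6 + 1) = 16 + 5*(13/6) = 16 + 65/6 = 161/6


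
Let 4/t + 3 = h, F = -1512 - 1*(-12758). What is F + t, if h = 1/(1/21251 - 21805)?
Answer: 15631834262382/1390155413 ≈ 11245.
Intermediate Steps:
F = 11246 (F = -1512 + 12758 = 11246)
h = -21251/463378054 (h = 1/(1/21251 - 21805) = 1/(-463378054/21251) = -21251/463378054 ≈ -4.5861e-5)
t = -1853512216/1390155413 (t = 4/(-3 - 21251/463378054) = 4/(-1390155413/463378054) = 4*(-463378054/1390155413) = -1853512216/1390155413 ≈ -1.3333)
F + t = 11246 - 1853512216/1390155413 = 15631834262382/1390155413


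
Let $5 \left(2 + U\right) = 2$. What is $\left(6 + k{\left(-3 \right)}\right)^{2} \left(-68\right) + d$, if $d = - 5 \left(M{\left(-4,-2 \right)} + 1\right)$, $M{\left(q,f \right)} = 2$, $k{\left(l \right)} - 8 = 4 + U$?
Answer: $- \frac{457607}{25} \approx -18304.0$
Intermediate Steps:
$U = - \frac{8}{5}$ ($U = -2 + \frac{1}{5} \cdot 2 = -2 + \frac{2}{5} = - \frac{8}{5} \approx -1.6$)
$k{\left(l \right)} = \frac{52}{5}$ ($k{\left(l \right)} = 8 + \left(4 - \frac{8}{5}\right) = 8 + \frac{12}{5} = \frac{52}{5}$)
$d = -15$ ($d = - 5 \left(2 + 1\right) = \left(-5\right) 3 = -15$)
$\left(6 + k{\left(-3 \right)}\right)^{2} \left(-68\right) + d = \left(6 + \frac{52}{5}\right)^{2} \left(-68\right) - 15 = \left(\frac{82}{5}\right)^{2} \left(-68\right) - 15 = \frac{6724}{25} \left(-68\right) - 15 = - \frac{457232}{25} - 15 = - \frac{457607}{25}$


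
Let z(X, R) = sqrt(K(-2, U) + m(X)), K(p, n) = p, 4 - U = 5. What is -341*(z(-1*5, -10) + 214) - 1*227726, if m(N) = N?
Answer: -300700 - 341*I*sqrt(7) ≈ -3.007e+5 - 902.2*I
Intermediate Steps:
U = -1 (U = 4 - 1*5 = 4 - 5 = -1)
z(X, R) = sqrt(-2 + X)
-341*(z(-1*5, -10) + 214) - 1*227726 = -341*(sqrt(-2 - 1*5) + 214) - 1*227726 = -341*(sqrt(-2 - 5) + 214) - 227726 = -341*(sqrt(-7) + 214) - 227726 = -341*(I*sqrt(7) + 214) - 227726 = -341*(214 + I*sqrt(7)) - 227726 = (-72974 - 341*I*sqrt(7)) - 227726 = -300700 - 341*I*sqrt(7)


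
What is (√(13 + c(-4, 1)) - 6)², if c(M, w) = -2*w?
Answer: (6 - √11)² ≈ 7.2005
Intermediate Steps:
(√(13 + c(-4, 1)) - 6)² = (√(13 - 2*1) - 6)² = (√(13 - 2) - 6)² = (√11 - 6)² = (-6 + √11)²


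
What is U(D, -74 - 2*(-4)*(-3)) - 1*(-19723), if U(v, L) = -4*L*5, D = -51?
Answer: 21683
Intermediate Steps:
U(v, L) = -20*L
U(D, -74 - 2*(-4)*(-3)) - 1*(-19723) = -20*(-74 - 2*(-4)*(-3)) - 1*(-19723) = -20*(-74 + 8*(-3)) + 19723 = -20*(-74 - 24) + 19723 = -20*(-98) + 19723 = 1960 + 19723 = 21683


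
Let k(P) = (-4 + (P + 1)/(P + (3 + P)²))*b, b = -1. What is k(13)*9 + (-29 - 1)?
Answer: 1488/269 ≈ 5.5316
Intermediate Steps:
k(P) = 4 - (1 + P)/(P + (3 + P)²) (k(P) = (-4 + (P + 1)/(P + (3 + P)²))*(-1) = (-4 + (1 + P)/(P + (3 + P)²))*(-1) = 4 - (1 + P)/(P + (3 + P)²))
k(13)*9 + (-29 - 1) = ((-1 + 3*13 + 4*(3 + 13)²)/(13 + (3 + 13)²))*9 + (-29 - 1) = ((-1 + 39 + 4*16²)/(13 + 16²))*9 - 30 = ((-1 + 39 + 4*256)/(13 + 256))*9 - 30 = ((-1 + 39 + 1024)/269)*9 - 30 = ((1/269)*1062)*9 - 30 = (1062/269)*9 - 30 = 9558/269 - 30 = 1488/269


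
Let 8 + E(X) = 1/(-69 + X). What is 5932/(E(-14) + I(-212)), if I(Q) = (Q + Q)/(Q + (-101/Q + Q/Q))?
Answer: -21974340636/22218911 ≈ -988.99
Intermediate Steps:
E(X) = -8 + 1/(-69 + X)
I(Q) = 2*Q/(1 + Q - 101/Q) (I(Q) = (2*Q)/(Q + (-101/Q + 1)) = (2*Q)/(Q + (1 - 101/Q)) = (2*Q)/(1 + Q - 101/Q) = 2*Q/(1 + Q - 101/Q))
5932/(E(-14) + I(-212)) = 5932/((553 - 8*(-14))/(-69 - 14) + 2*(-212)²/(-101 - 212 + (-212)²)) = 5932/((553 + 112)/(-83) + 2*44944/(-101 - 212 + 44944)) = 5932/(-1/83*665 + 2*44944/44631) = 5932/(-665/83 + 2*44944*(1/44631)) = 5932/(-665/83 + 89888/44631) = 5932/(-22218911/3704373) = 5932*(-3704373/22218911) = -21974340636/22218911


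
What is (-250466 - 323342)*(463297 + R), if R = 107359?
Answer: -327446978048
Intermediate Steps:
(-250466 - 323342)*(463297 + R) = (-250466 - 323342)*(463297 + 107359) = -573808*570656 = -327446978048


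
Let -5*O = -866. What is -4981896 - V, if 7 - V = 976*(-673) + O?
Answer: -28192889/5 ≈ -5.6386e+6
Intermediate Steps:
O = 866/5 (O = -⅕*(-866) = 866/5 ≈ 173.20)
V = 3283409/5 (V = 7 - (976*(-673) + 866/5) = 7 - (-656848 + 866/5) = 7 - 1*(-3283374/5) = 7 + 3283374/5 = 3283409/5 ≈ 6.5668e+5)
-4981896 - V = -4981896 - 1*3283409/5 = -4981896 - 3283409/5 = -28192889/5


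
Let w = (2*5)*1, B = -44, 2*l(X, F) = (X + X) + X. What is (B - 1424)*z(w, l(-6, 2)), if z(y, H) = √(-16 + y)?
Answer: -1468*I*√6 ≈ -3595.9*I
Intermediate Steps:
l(X, F) = 3*X/2 (l(X, F) = ((X + X) + X)/2 = (2*X + X)/2 = (3*X)/2 = 3*X/2)
w = 10 (w = 10*1 = 10)
(B - 1424)*z(w, l(-6, 2)) = (-44 - 1424)*√(-16 + 10) = -1468*I*√6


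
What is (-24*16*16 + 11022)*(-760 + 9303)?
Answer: 41672754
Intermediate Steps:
(-24*16*16 + 11022)*(-760 + 9303) = (-384*16 + 11022)*8543 = (-6144 + 11022)*8543 = 4878*8543 = 41672754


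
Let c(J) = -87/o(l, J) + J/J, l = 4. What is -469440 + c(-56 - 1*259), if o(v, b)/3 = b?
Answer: -147873256/315 ≈ -4.6944e+5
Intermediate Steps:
o(v, b) = 3*b
c(J) = 1 - 29/J (c(J) = -87*1/(3*J) + J/J = -29/J + 1 = 1 - 29/J)
-469440 + c(-56 - 1*259) = -469440 + (-29 + (-56 - 1*259))/(-56 - 1*259) = -469440 + (-29 + (-56 - 259))/(-56 - 259) = -469440 + (-29 - 315)/(-315) = -469440 - 1/315*(-344) = -469440 + 344/315 = -147873256/315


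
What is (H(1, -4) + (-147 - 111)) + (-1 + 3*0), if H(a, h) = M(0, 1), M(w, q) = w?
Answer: -259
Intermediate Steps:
H(a, h) = 0
(H(1, -4) + (-147 - 111)) + (-1 + 3*0) = (0 + (-147 - 111)) + (-1 + 3*0) = (0 - 258) + (-1 + 0) = -258 - 1 = -259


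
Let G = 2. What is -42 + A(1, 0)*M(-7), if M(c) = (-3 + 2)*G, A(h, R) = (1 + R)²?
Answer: -44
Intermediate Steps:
M(c) = -2 (M(c) = (-3 + 2)*2 = -1*2 = -2)
-42 + A(1, 0)*M(-7) = -42 + (1 + 0)²*(-2) = -42 + 1²*(-2) = -42 + 1*(-2) = -42 - 2 = -44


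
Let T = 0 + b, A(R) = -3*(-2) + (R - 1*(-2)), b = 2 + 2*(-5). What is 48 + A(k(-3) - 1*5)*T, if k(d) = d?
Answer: 48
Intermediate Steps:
b = -8 (b = 2 - 10 = -8)
A(R) = 8 + R (A(R) = 6 + (R + 2) = 6 + (2 + R) = 8 + R)
T = -8 (T = 0 - 8 = -8)
48 + A(k(-3) - 1*5)*T = 48 + (8 + (-3 - 1*5))*(-8) = 48 + (8 + (-3 - 5))*(-8) = 48 + (8 - 8)*(-8) = 48 + 0*(-8) = 48 + 0 = 48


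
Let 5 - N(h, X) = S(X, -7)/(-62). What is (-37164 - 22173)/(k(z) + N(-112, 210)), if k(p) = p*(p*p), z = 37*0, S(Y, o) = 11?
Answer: -1226298/107 ≈ -11461.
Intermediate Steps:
N(h, X) = 321/62 (N(h, X) = 5 - 11/(-62) = 5 - 11*(-1)/62 = 5 - 1*(-11/62) = 5 + 11/62 = 321/62)
z = 0
k(p) = p³ (k(p) = p*p² = p³)
(-37164 - 22173)/(k(z) + N(-112, 210)) = (-37164 - 22173)/(0³ + 321/62) = -59337/(0 + 321/62) = -59337/321/62 = -59337*62/321 = -1226298/107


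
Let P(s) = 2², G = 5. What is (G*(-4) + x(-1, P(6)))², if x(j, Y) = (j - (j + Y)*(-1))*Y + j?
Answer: 169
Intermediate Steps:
P(s) = 4
x(j, Y) = j + Y*(Y + 2*j) (x(j, Y) = (j - (Y + j)*(-1))*Y + j = (j - (-Y - j))*Y + j = (j + (Y + j))*Y + j = (Y + 2*j)*Y + j = Y*(Y + 2*j) + j = j + Y*(Y + 2*j))
(G*(-4) + x(-1, P(6)))² = (5*(-4) + (-1 + 4² + 2*4*(-1)))² = (-20 + (-1 + 16 - 8))² = (-20 + 7)² = (-13)² = 169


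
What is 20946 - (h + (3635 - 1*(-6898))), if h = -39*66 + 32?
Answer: 12955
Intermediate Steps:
h = -2542 (h = -2574 + 32 = -2542)
20946 - (h + (3635 - 1*(-6898))) = 20946 - (-2542 + (3635 - 1*(-6898))) = 20946 - (-2542 + (3635 + 6898)) = 20946 - (-2542 + 10533) = 20946 - 1*7991 = 20946 - 7991 = 12955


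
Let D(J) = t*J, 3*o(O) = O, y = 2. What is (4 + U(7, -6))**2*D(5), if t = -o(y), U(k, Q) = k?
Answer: -1210/3 ≈ -403.33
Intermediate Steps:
o(O) = O/3
t = -2/3 ≈ -0.66667
D(J) = -2*J/3
(4 + U(7, -6))**2*D(5) = (4 + 7)**2*(-2/3*5) = 11**2*(-10/3) = 121*(-10/3) = -1210/3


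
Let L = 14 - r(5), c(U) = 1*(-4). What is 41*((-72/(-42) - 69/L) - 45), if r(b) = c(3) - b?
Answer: -13284/7 ≈ -1897.7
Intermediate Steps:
c(U) = -4
r(b) = -4 - b
L = 23 (L = 14 - (-4 - 1*5) = 14 - (-4 - 5) = 14 - 1*(-9) = 14 + 9 = 23)
41*((-72/(-42) - 69/L) - 45) = 41*((-72/(-42) - 69/23) - 45) = 41*((-72*(-1/42) - 69*1/23) - 45) = 41*((12/7 - 3) - 45) = 41*(-9/7 - 45) = 41*(-324/7) = -13284/7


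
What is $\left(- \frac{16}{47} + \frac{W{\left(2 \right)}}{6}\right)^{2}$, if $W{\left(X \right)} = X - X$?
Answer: $\frac{256}{2209} \approx 0.11589$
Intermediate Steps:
$W{\left(X \right)} = 0$
$\left(- \frac{16}{47} + \frac{W{\left(2 \right)}}{6}\right)^{2} = \left(- \frac{16}{47} + \frac{0}{6}\right)^{2} = \left(\left(-16\right) \frac{1}{47} + 0 \cdot \frac{1}{6}\right)^{2} = \left(- \frac{16}{47} + 0\right)^{2} = \left(- \frac{16}{47}\right)^{2} = \frac{256}{2209}$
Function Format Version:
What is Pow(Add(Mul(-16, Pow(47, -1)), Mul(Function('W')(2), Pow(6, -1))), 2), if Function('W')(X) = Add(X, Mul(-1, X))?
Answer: Rational(256, 2209) ≈ 0.11589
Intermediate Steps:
Function('W')(X) = 0
Pow(Add(Mul(-16, Pow(47, -1)), Mul(Function('W')(2), Pow(6, -1))), 2) = Pow(Add(Mul(-16, Pow(47, -1)), Mul(0, Pow(6, -1))), 2) = Pow(Add(Mul(-16, Rational(1, 47)), Mul(0, Rational(1, 6))), 2) = Pow(Add(Rational(-16, 47), 0), 2) = Pow(Rational(-16, 47), 2) = Rational(256, 2209)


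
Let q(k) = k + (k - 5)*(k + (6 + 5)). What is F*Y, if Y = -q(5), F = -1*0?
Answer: 0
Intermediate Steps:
F = 0
q(k) = k + (-5 + k)*(11 + k) (q(k) = k + (-5 + k)*(k + 11) = k + (-5 + k)*(11 + k))
Y = -5 (Y = -(-55 + 5² + 7*5) = -(-55 + 25 + 35) = -1*5 = -5)
F*Y = 0*(-5) = 0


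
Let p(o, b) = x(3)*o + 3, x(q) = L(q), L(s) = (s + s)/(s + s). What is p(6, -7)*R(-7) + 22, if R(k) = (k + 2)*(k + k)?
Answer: 652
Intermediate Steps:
R(k) = 2*k*(2 + k) (R(k) = (2 + k)*(2*k) = 2*k*(2 + k))
L(s) = 1 (L(s) = (2*s)/((2*s)) = (2*s)*(1/(2*s)) = 1)
x(q) = 1
p(o, b) = 3 + o (p(o, b) = 1*o + 3 = o + 3 = 3 + o)
p(6, -7)*R(-7) + 22 = (3 + 6)*(2*(-7)*(2 - 7)) + 22 = 9*(2*(-7)*(-5)) + 22 = 9*70 + 22 = 630 + 22 = 652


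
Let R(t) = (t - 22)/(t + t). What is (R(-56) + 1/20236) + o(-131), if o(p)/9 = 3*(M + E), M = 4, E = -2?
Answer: 15495731/283304 ≈ 54.696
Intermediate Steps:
R(t) = (-22 + t)/(2*t) (R(t) = (-22 + t)/((2*t)) = (-22 + t)*(1/(2*t)) = (-22 + t)/(2*t))
o(p) = 54 (o(p) = 9*(3*(4 - 2)) = 9*(3*2) = 9*6 = 54)
(R(-56) + 1/20236) + o(-131) = ((½)*(-22 - 56)/(-56) + 1/20236) + 54 = ((½)*(-1/56)*(-78) + 1/20236) + 54 = (39/56 + 1/20236) + 54 = 197315/283304 + 54 = 15495731/283304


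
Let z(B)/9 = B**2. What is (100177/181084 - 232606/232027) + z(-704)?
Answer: 187415880647057667/42016377268 ≈ 4.4605e+6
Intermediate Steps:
z(B) = 9*B**2
(100177/181084 - 232606/232027) + z(-704) = (100177/181084 - 232606/232027) + 9*(-704)**2 = (100177*(1/181084) - 232606*1/232027) + 9*495616 = (100177/181084 - 232606/232027) + 4460544 = -18877456125/42016377268 + 4460544 = 187415880647057667/42016377268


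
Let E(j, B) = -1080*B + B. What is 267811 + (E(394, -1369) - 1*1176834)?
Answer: 568128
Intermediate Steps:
E(j, B) = -1079*B
267811 + (E(394, -1369) - 1*1176834) = 267811 + (-1079*(-1369) - 1*1176834) = 267811 + (1477151 - 1176834) = 267811 + 300317 = 568128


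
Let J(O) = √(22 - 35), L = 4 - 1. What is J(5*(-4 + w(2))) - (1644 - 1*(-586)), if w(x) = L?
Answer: -2230 + I*√13 ≈ -2230.0 + 3.6056*I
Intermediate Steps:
L = 3
w(x) = 3
J(O) = I*√13 (J(O) = √(-13) = I*√13)
J(5*(-4 + w(2))) - (1644 - 1*(-586)) = I*√13 - (1644 - 1*(-586)) = I*√13 - (1644 + 586) = I*√13 - 1*2230 = I*√13 - 2230 = -2230 + I*√13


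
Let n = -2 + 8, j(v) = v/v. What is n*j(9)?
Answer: 6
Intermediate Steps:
j(v) = 1
n = 6
n*j(9) = 6*1 = 6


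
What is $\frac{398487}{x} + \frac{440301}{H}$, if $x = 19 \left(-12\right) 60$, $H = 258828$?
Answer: $- \frac{141982859}{5176560} \approx -27.428$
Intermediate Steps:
$x = -13680$ ($x = \left(-228\right) 60 = -13680$)
$\frac{398487}{x} + \frac{440301}{H} = \frac{398487}{-13680} + \frac{440301}{258828} = 398487 \left(- \frac{1}{13680}\right) + 440301 \cdot \frac{1}{258828} = - \frac{6991}{240} + \frac{146767}{86276} = - \frac{141982859}{5176560}$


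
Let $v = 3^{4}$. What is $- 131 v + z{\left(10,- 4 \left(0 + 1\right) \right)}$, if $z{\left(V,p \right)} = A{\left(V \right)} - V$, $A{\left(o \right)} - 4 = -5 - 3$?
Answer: $-10625$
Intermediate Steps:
$A{\left(o \right)} = -4$ ($A{\left(o \right)} = 4 - 8 = -4$)
$v = 81$
$z{\left(V,p \right)} = -4 - V$
$- 131 v + z{\left(10,- 4 \left(0 + 1\right) \right)} = \left(-131\right) 81 - 14 = -10611 - 14 = -10625$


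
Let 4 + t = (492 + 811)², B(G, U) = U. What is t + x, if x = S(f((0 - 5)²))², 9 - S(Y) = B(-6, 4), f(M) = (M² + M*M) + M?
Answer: 1697830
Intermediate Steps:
f(M) = M + 2*M² (f(M) = (M² + M²) + M = 2*M² + M = M + 2*M²)
S(Y) = 5 (S(Y) = 9 - 1*4 = 9 - 4 = 5)
x = 25 (x = 5² = 25)
t = 1697805 (t = -4 + (492 + 811)² = -4 + 1303² = -4 + 1697809 = 1697805)
t + x = 1697805 + 25 = 1697830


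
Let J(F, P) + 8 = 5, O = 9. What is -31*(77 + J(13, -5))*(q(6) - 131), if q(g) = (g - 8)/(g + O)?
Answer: 4512298/15 ≈ 3.0082e+5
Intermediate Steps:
q(g) = (-8 + g)/(9 + g) (q(g) = (g - 8)/(g + 9) = (-8 + g)/(9 + g))
J(F, P) = -3 (J(F, P) = -8 + 5 = -3)
-31*(77 + J(13, -5))*(q(6) - 131) = -31*(77 - 3)*((-8 + 6)/(9 + 6) - 131) = -2294*(-2/15 - 131) = -2294*(-1967)/15 = -31*(-145558/15) = 4512298/15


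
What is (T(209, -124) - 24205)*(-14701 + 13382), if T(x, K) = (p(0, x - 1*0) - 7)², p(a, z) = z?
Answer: -21894081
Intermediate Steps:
T(x, K) = (-7 + x)² (T(x, K) = ((x - 1*0) - 7)² = ((x + 0) - 7)² = (x - 7)² = (-7 + x)²)
(T(209, -124) - 24205)*(-14701 + 13382) = ((-7 + 209)² - 24205)*(-14701 + 13382) = (202² - 24205)*(-1319) = (40804 - 24205)*(-1319) = 16599*(-1319) = -21894081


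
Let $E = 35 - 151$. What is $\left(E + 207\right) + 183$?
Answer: $274$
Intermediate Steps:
$E = -116$
$\left(E + 207\right) + 183 = \left(-116 + 207\right) + 183 = 91 + 183 = 274$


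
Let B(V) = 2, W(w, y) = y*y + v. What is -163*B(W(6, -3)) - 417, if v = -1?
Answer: -743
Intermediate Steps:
W(w, y) = -1 + y² (W(w, y) = y*y - 1 = y² - 1 = -1 + y²)
-163*B(W(6, -3)) - 417 = -163*2 - 417 = -326 - 417 = -743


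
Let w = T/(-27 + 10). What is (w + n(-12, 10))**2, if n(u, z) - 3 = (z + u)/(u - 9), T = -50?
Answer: 4644025/127449 ≈ 36.438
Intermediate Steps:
n(u, z) = 3 + (u + z)/(-9 + u) (n(u, z) = 3 + (z + u)/(u - 9) = 3 + (u + z)/(-9 + u))
w = 50/17 (w = -50/(-27 + 10) = -50/(-17) = -50*(-1/17) = 50/17 ≈ 2.9412)
(w + n(-12, 10))**2 = (50/17 + (-27 + 10 + 4*(-12))/(-9 - 12))**2 = (50/17 + (-27 + 10 - 48)/(-21))**2 = (50/17 - 1/21*(-65))**2 = (50/17 + 65/21)**2 = (2155/357)**2 = 4644025/127449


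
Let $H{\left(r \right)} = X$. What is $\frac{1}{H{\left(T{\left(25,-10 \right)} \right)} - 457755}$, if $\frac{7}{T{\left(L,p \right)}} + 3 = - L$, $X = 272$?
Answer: $- \frac{1}{457483} \approx -2.1859 \cdot 10^{-6}$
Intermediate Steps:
$T{\left(L,p \right)} = \frac{7}{-3 - L}$
$H{\left(r \right)} = 272$
$\frac{1}{H{\left(T{\left(25,-10 \right)} \right)} - 457755} = \frac{1}{272 - 457755} = \frac{1}{-457483} = - \frac{1}{457483}$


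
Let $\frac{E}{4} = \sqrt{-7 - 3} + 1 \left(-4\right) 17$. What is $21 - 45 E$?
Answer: $12261 - 180 i \sqrt{10} \approx 12261.0 - 569.21 i$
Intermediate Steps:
$E = -272 + 4 i \sqrt{10}$ ($E = 4 \left(\sqrt{-7 - 3} + 1 \left(-4\right) 17\right) = 4 \left(\sqrt{-10} - 68\right) = 4 \left(i \sqrt{10} - 68\right) = 4 \left(-68 + i \sqrt{10}\right) = -272 + 4 i \sqrt{10} \approx -272.0 + 12.649 i$)
$21 - 45 E = 21 - 45 \left(-272 + 4 i \sqrt{10}\right) = 21 + \left(12240 - 180 i \sqrt{10}\right) = 12261 - 180 i \sqrt{10}$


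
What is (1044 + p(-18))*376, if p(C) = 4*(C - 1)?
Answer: 363968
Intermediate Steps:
p(C) = -4 + 4*C (p(C) = 4*(-1 + C) = -4 + 4*C)
(1044 + p(-18))*376 = (1044 + (-4 + 4*(-18)))*376 = (1044 + (-4 - 72))*376 = (1044 - 76)*376 = 968*376 = 363968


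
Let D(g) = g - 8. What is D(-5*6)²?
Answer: 1444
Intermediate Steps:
D(g) = -8 + g
D(-5*6)² = (-8 - 5*6)² = (-8 - 30)² = (-38)² = 1444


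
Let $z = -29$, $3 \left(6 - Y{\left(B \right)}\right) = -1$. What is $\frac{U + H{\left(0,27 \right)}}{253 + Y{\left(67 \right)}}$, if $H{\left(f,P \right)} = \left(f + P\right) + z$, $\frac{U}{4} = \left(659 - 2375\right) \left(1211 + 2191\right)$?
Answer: $- \frac{35026995}{389} \approx -90044.0$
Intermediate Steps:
$Y{\left(B \right)} = \frac{19}{3}$ ($Y{\left(B \right)} = 6 - - \frac{1}{3} = 6 + \frac{1}{3} = \frac{19}{3}$)
$U = -23351328$ ($U = 4 \left(659 - 2375\right) \left(1211 + 2191\right) = 4 \left(\left(-1716\right) 3402\right) = 4 \left(-5837832\right) = -23351328$)
$H{\left(f,P \right)} = -29 + P + f$ ($H{\left(f,P \right)} = \left(f + P\right) - 29 = \left(P + f\right) - 29 = -29 + P + f$)
$\frac{U + H{\left(0,27 \right)}}{253 + Y{\left(67 \right)}} = \frac{-23351328 + \left(-29 + 27 + 0\right)}{253 + \frac{19}{3}} = \frac{-23351328 - 2}{\frac{778}{3}} = \left(-23351330\right) \frac{3}{778} = - \frac{35026995}{389}$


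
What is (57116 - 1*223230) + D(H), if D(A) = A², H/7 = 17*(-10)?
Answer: 1249986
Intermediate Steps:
H = -1190 (H = 7*(17*(-10)) = 7*(-170) = -1190)
(57116 - 1*223230) + D(H) = (57116 - 1*223230) + (-1190)² = (57116 - 223230) + 1416100 = -166114 + 1416100 = 1249986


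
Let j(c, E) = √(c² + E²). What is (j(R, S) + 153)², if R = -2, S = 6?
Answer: 23449 + 612*√10 ≈ 25384.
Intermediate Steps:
j(c, E) = √(E² + c²)
(j(R, S) + 153)² = (√(6² + (-2)²) + 153)² = (√(36 + 4) + 153)² = (√40 + 153)² = (2*√10 + 153)² = (153 + 2*√10)²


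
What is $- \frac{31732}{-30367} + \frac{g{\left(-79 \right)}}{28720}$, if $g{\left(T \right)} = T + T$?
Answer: $\frac{453272527}{436070120} \approx 1.0394$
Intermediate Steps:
$g{\left(T \right)} = 2 T$
$- \frac{31732}{-30367} + \frac{g{\left(-79 \right)}}{28720} = - \frac{31732}{-30367} + \frac{2 \left(-79\right)}{28720} = \left(-31732\right) \left(- \frac{1}{30367}\right) - \frac{79}{14360} = \frac{31732}{30367} - \frac{79}{14360} = \frac{453272527}{436070120}$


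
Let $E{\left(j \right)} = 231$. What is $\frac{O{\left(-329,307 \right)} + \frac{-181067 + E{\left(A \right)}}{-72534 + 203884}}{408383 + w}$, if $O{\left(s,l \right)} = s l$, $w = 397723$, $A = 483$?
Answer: $- \frac{6633462443}{52941011550} \approx -0.1253$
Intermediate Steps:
$O{\left(s,l \right)} = l s$
$\frac{O{\left(-329,307 \right)} + \frac{-181067 + E{\left(A \right)}}{-72534 + 203884}}{408383 + w} = \frac{307 \left(-329\right) + \frac{-181067 + 231}{-72534 + 203884}}{408383 + 397723} = \frac{-101003 - \frac{180836}{131350}}{806106} = \left(-101003 - \frac{90418}{65675}\right) \frac{1}{806106} = \left(- \frac{6633462443}{65675}\right) \frac{1}{806106} = - \frac{6633462443}{52941011550}$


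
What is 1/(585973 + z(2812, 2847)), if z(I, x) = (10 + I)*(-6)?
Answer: 1/569041 ≈ 1.7573e-6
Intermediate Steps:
z(I, x) = -60 - 6*I
1/(585973 + z(2812, 2847)) = 1/(585973 + (-60 - 6*2812)) = 1/(585973 + (-60 - 16872)) = 1/(585973 - 16932) = 1/569041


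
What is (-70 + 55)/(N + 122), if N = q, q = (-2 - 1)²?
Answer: -15/131 ≈ -0.11450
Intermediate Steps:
q = 9 (q = (-3)² = 9)
N = 9
(-70 + 55)/(N + 122) = (-70 + 55)/(9 + 122) = -15/131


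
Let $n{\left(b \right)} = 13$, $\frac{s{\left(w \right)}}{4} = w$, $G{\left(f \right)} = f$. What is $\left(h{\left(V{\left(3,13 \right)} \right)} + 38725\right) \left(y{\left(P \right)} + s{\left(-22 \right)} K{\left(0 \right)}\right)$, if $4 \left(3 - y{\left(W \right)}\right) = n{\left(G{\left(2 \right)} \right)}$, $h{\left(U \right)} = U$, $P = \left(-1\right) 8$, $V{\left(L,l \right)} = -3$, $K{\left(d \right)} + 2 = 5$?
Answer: $- \frac{20464577}{2} \approx -1.0232 \cdot 10^{7}$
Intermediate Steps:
$K{\left(d \right)} = 3$ ($K{\left(d \right)} = -2 + 5 = 3$)
$s{\left(w \right)} = 4 w$
$P = -8$
$y{\left(W \right)} = - \frac{1}{4}$ ($y{\left(W \right)} = 3 - \frac{13}{4} = - \frac{1}{4}$)
$\left(h{\left(V{\left(3,13 \right)} \right)} + 38725\right) \left(y{\left(P \right)} + s{\left(-22 \right)} K{\left(0 \right)}\right) = \left(-3 + 38725\right) \left(- \frac{1}{4} + 4 \left(-22\right) 3\right) = 38722 \left(- \frac{1}{4} - 264\right) = 38722 \left(- \frac{1057}{4}\right) = - \frac{20464577}{2}$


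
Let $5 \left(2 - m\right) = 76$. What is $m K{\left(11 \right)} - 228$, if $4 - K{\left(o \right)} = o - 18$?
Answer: $- \frac{1866}{5} \approx -373.2$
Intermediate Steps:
$m = - \frac{66}{5}$ ($m = 2 - \frac{76}{5} = - \frac{66}{5} \approx -13.2$)
$K{\left(o \right)} = 22 - o$ ($K{\left(o \right)} = 4 - \left(o - 18\right) = 4 - \left(-18 + o\right) = 22 - o$)
$m K{\left(11 \right)} - 228 = - \frac{66 \left(22 - 11\right)}{5} - 228 = \left(- \frac{66}{5}\right) 11 - 228 = - \frac{726}{5} - 228 = - \frac{1866}{5}$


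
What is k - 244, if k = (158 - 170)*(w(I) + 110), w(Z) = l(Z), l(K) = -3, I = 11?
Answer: -1528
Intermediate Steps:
w(Z) = -3
k = -1284 (k = (158 - 170)*(-3 + 110) = -12*107 = -1284)
k - 244 = -1284 - 244 = -1528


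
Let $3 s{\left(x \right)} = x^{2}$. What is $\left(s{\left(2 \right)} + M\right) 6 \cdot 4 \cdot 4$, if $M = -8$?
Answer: $-640$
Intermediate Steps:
$s{\left(x \right)} = \frac{x^{2}}{3}$
$\left(s{\left(2 \right)} + M\right) 6 \cdot 4 \cdot 4 = \left(\frac{2^{2}}{3} - 8\right) 6 \cdot 4 \cdot 4 = \left(\frac{1}{3} \cdot 4 - 8\right) 24 \cdot 4 = \left(\frac{4}{3} - 8\right) 96 = \left(- \frac{20}{3}\right) 96 = -640$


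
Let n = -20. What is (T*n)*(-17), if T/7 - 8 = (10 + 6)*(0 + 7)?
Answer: 285600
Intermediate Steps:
T = 840 (T = 56 + 7*((10 + 6)*(0 + 7)) = 56 + 7*(16*7) = 56 + 7*112 = 56 + 784 = 840)
(T*n)*(-17) = (840*(-20))*(-17) = -16800*(-17) = 285600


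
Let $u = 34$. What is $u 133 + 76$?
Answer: $4598$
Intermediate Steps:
$u 133 + 76 = 34 \cdot 133 + 76 = 4522 + 76 = 4598$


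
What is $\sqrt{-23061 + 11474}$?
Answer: $i \sqrt{11587} \approx 107.64 i$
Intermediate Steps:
$\sqrt{-23061 + 11474} = \sqrt{-11587} = i \sqrt{11587}$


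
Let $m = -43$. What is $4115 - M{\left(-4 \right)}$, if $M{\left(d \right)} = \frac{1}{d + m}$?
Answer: $\frac{193406}{47} \approx 4115.0$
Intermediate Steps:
$M{\left(d \right)} = \frac{1}{-43 + d}$ ($M{\left(d \right)} = \frac{1}{d - 43} = \frac{1}{-43 + d}$)
$4115 - M{\left(-4 \right)} = 4115 - \frac{1}{-43 - 4} = 4115 - \frac{1}{-47} = 4115 - - \frac{1}{47} = 4115 + \frac{1}{47} = \frac{193406}{47}$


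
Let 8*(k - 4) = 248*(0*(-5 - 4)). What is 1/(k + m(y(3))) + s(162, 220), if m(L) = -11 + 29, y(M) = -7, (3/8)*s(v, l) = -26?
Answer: -4573/66 ≈ -69.288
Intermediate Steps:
s(v, l) = -208/3 (s(v, l) = (8/3)*(-26) = -208/3)
m(L) = 18
k = 4 (k = 4 + (248*(0*(-5 - 4)))/8 = 4 + (248*(0*(-9)))/8 = 4 + (248*0)/8 = 4 + (⅛)*0 = 4 + 0 = 4)
1/(k + m(y(3))) + s(162, 220) = 1/(4 + 18) - 208/3 = 1/22 - 208/3 = -4573/66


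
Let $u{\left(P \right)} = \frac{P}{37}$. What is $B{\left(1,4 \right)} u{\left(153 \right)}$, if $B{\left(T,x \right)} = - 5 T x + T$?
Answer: $- \frac{2907}{37} \approx -78.568$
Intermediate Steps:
$B{\left(T,x \right)} = T - 5 T x$ ($B{\left(T,x \right)} = - 5 T x + T = T - 5 T x$)
$u{\left(P \right)} = \frac{P}{37}$ ($u{\left(P \right)} = P \frac{1}{37} = \frac{P}{37}$)
$B{\left(1,4 \right)} u{\left(153 \right)} = 1 \left(1 - 20\right) \frac{1}{37} \cdot 153 = 1 \left(1 - 20\right) \frac{153}{37} = 1 \left(-19\right) \frac{153}{37} = \left(-19\right) \frac{153}{37} = - \frac{2907}{37}$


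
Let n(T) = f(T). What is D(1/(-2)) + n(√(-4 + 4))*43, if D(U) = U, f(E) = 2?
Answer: 171/2 ≈ 85.500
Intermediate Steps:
n(T) = 2
D(1/(-2)) + n(√(-4 + 4))*43 = 1/(-2) + 2*43 = -½ + 86 = 171/2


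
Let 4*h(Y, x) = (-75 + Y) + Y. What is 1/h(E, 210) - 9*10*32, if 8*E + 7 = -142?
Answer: -1293136/449 ≈ -2880.0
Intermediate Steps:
E = -149/8 (E = -7/8 + (⅛)*(-142) = -7/8 - 71/4 = -149/8 ≈ -18.625)
h(Y, x) = -75/4 + Y/2 (h(Y, x) = ((-75 + Y) + Y)/4 = (-75 + 2*Y)/4 = -75/4 + Y/2)
1/h(E, 210) - 9*10*32 = 1/(-75/4 + (½)*(-149/8)) - 9*10*32 = 1/(-75/4 - 149/16) - 90*32 = 1/(-449/16) - 2880 = -16/449 - 2880 = -1293136/449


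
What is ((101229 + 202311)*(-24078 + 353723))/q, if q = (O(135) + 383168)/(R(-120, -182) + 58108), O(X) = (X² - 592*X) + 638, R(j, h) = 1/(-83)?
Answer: 482587815799497900/26735213 ≈ 1.8051e+10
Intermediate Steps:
R(j, h) = -1/83
O(X) = 638 + X² - 592*X
q = 26735213/4822963 (q = ((638 + 135² - 592*135) + 383168)/(-1/83 + 58108) = ((638 + 18225 - 79920) + 383168)/(4822963/83) = (-61057 + 383168)*(83/4822963) = 322111*(83/4822963) = 26735213/4822963 ≈ 5.5433)
((101229 + 202311)*(-24078 + 353723))/q = ((101229 + 202311)*(-24078 + 353723))/(26735213/4822963) = (303540*329645)*(4822963/26735213) = 100060443300*(4822963/26735213) = 482587815799497900/26735213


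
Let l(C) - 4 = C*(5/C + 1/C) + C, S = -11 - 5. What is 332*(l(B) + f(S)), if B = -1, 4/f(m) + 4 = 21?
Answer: 52124/17 ≈ 3066.1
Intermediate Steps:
S = -16
f(m) = 4/17 (f(m) = 4/(-4 + 21) = 4/17)
l(C) = 10 + C (l(C) = 4 + (C*(5/C + 1/C) + C) = 4 + (C*(6/C) + C) = 4 + (6 + C) = 10 + C)
332*(l(B) + f(S)) = 332*((10 - 1) + 4/17) = 332*(9 + 4/17) = 332*(157/17) = 52124/17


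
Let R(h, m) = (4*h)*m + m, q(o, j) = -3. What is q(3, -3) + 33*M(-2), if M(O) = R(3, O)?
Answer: -861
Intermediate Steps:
R(h, m) = m + 4*h*m (R(h, m) = 4*h*m + m = m + 4*h*m)
M(O) = 13*O (M(O) = O*(1 + 4*3) = O*(1 + 12) = O*13 = 13*O)
q(3, -3) + 33*M(-2) = -3 + 33*(13*(-2)) = -3 + 33*(-26) = -3 - 858 = -861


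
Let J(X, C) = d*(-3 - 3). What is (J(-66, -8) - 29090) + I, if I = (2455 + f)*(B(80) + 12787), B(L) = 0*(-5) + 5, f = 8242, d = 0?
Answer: 136806934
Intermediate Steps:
B(L) = 5 (B(L) = 0 + 5 = 5)
J(X, C) = 0 (J(X, C) = 0*(-3 - 3) = 0*(-6) = 0)
I = 136836024 (I = (2455 + 8242)*(5 + 12787) = 10697*12792 = 136836024)
(J(-66, -8) - 29090) + I = (0 - 29090) + 136836024 = -29090 + 136836024 = 136806934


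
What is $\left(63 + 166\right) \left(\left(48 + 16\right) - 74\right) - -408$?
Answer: $-1882$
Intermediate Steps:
$\left(63 + 166\right) \left(\left(48 + 16\right) - 74\right) - -408 = 229 \left(64 - 74\right) + 408 = 229 \left(-10\right) + 408 = -2290 + 408 = -1882$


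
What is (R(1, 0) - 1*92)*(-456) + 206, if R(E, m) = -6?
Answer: 44894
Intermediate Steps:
(R(1, 0) - 1*92)*(-456) + 206 = (-6 - 1*92)*(-456) + 206 = (-6 - 92)*(-456) + 206 = -98*(-456) + 206 = 44688 + 206 = 44894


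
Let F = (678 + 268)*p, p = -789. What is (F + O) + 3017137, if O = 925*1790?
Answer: 3926493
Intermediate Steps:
F = -746394 (F = (678 + 268)*(-789) = 946*(-789) = -746394)
O = 1655750
(F + O) + 3017137 = (-746394 + 1655750) + 3017137 = 909356 + 3017137 = 3926493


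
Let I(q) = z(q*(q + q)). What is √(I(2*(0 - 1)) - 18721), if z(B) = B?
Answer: I*√18713 ≈ 136.8*I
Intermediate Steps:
I(q) = 2*q² (I(q) = q*(q + q) = q*(2*q) = 2*q²)
√(I(2*(0 - 1)) - 18721) = √(2*(2*(0 - 1))² - 18721) = √(2*(2*(-1))² - 18721) = √(2*(-2)² - 18721) = √(2*4 - 18721) = √(8 - 18721) = √(-18713) = I*√18713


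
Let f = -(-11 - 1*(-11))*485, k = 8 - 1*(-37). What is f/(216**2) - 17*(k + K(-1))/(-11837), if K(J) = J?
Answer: 748/11837 ≈ 0.063192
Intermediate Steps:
k = 45 (k = 8 + 37 = 45)
f = 0 (f = -(-11 + 11)*485 = -0*485 = -1*0 = 0)
f/(216**2) - 17*(k + K(-1))/(-11837) = 0/(216**2) - 17*(45 - 1)/(-11837) = 0/46656 - 17*44*(-1/11837) = 0*(1/46656) - 748*(-1/11837) = 0 + 748/11837 = 748/11837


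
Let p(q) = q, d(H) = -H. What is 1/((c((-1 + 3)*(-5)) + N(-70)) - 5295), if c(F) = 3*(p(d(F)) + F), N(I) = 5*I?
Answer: -1/5645 ≈ -0.00017715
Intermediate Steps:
c(F) = 0 (c(F) = 3*(-F + F) = 3*0 = 0)
1/((c((-1 + 3)*(-5)) + N(-70)) - 5295) = 1/((0 + 5*(-70)) - 5295) = 1/((0 - 350) - 5295) = 1/(-350 - 5295) = 1/(-5645) = -1/5645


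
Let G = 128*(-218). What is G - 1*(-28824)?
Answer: 920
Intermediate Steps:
G = -27904
G - 1*(-28824) = -27904 - 1*(-28824) = -27904 + 28824 = 920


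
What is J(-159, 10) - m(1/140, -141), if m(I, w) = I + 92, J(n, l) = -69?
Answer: -22541/140 ≈ -161.01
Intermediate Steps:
m(I, w) = 92 + I
J(-159, 10) - m(1/140, -141) = -69 - (92 + 1/140) = -69 - 1*12881/140 = -69 - 12881/140 = -22541/140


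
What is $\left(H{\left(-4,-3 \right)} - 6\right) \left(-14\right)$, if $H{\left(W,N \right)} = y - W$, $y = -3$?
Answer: $70$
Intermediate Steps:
$H{\left(W,N \right)} = -3 - W$
$\left(H{\left(-4,-3 \right)} - 6\right) \left(-14\right) = \left(\left(-3 - -4\right) - 6\right) \left(-14\right) = \left(\left(-3 + 4\right) - 6\right) \left(-14\right) = \left(1 - 6\right) \left(-14\right) = \left(-5\right) \left(-14\right) = 70$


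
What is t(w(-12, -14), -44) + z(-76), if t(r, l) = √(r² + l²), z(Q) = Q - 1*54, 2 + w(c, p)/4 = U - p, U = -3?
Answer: -130 + 4*√202 ≈ -73.149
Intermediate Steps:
w(c, p) = -20 - 4*p (w(c, p) = -8 + 4*(-3 - p) = -8 + (-12 - 4*p) = -20 - 4*p)
z(Q) = -54 + Q (z(Q) = Q - 54 = -54 + Q)
t(r, l) = √(l² + r²)
t(w(-12, -14), -44) + z(-76) = √((-44)² + (-20 - 4*(-14))²) + (-54 - 76) = √(1936 + (-20 + 56)²) - 130 = √(1936 + 36²) - 130 = √(1936 + 1296) - 130 = √3232 - 130 = 4*√202 - 130 = -130 + 4*√202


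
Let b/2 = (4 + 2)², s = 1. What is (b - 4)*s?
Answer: 68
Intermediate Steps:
b = 72 (b = 2*(4 + 2)² = 2*6² = 2*36 = 72)
(b - 4)*s = (72 - 4)*1 = 68*1 = 68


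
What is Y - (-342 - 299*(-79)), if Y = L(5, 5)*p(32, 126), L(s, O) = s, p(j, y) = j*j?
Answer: -18159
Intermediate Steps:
p(j, y) = j**2
Y = 5120 (Y = 5*32**2 = 5*1024 = 5120)
Y - (-342 - 299*(-79)) = 5120 - (-342 - 299*(-79)) = 5120 - (-342 + 23621) = 5120 - 1*23279 = 5120 - 23279 = -18159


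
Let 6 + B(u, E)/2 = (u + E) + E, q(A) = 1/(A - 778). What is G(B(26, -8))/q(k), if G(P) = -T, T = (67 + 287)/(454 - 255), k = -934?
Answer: 606048/199 ≈ 3045.5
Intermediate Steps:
T = 354/199 ≈ 1.7789
q(A) = 1/(-778 + A)
B(u, E) = -12 + 2*u + 4*E (B(u, E) = -12 + 2*((u + E) + E) = -12 + 2*((E + u) + E) = -12 + 2*(u + 2*E) = -12 + (2*u + 4*E) = -12 + 2*u + 4*E)
G(P) = -354/199 (G(P) = -1*354/199 = -354/199)
G(B(26, -8))/q(k) = -354/(199*(1/(-778 - 934))) = -354/(199*(1/(-1712))) = -354/(199*(-1/1712)) = -354/199*(-1712) = 606048/199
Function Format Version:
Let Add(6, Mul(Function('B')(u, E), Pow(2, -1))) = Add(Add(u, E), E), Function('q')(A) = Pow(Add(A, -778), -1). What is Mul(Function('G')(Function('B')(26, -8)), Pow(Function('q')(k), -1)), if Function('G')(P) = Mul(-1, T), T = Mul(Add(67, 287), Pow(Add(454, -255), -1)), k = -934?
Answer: Rational(606048, 199) ≈ 3045.5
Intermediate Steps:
T = Rational(354, 199) (T = Mul(354, Pow(199, -1)) = Mul(354, Rational(1, 199)) = Rational(354, 199) ≈ 1.7789)
Function('q')(A) = Pow(Add(-778, A), -1)
Function('B')(u, E) = Add(-12, Mul(2, u), Mul(4, E)) (Function('B')(u, E) = Add(-12, Mul(2, Add(Add(u, E), E))) = Add(-12, Mul(2, Add(Add(E, u), E))) = Add(-12, Mul(2, Add(u, Mul(2, E)))) = Add(-12, Add(Mul(2, u), Mul(4, E))) = Add(-12, Mul(2, u), Mul(4, E)))
Function('G')(P) = Rational(-354, 199) (Function('G')(P) = Mul(-1, Rational(354, 199)) = Rational(-354, 199))
Mul(Function('G')(Function('B')(26, -8)), Pow(Function('q')(k), -1)) = Mul(Rational(-354, 199), Pow(Pow(Add(-778, -934), -1), -1)) = Mul(Rational(-354, 199), Pow(Pow(-1712, -1), -1)) = Mul(Rational(-354, 199), Pow(Rational(-1, 1712), -1)) = Mul(Rational(-354, 199), -1712) = Rational(606048, 199)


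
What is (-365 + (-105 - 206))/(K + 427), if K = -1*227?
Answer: -169/50 ≈ -3.3800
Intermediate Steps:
K = -227
(-365 + (-105 - 206))/(K + 427) = (-365 + (-105 - 206))/(-227 + 427) = (-365 - 311)/200 = -676*1/200 = -169/50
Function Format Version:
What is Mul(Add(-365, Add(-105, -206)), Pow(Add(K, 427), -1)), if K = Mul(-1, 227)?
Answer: Rational(-169, 50) ≈ -3.3800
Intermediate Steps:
K = -227
Mul(Add(-365, Add(-105, -206)), Pow(Add(K, 427), -1)) = Mul(Add(-365, Add(-105, -206)), Pow(Add(-227, 427), -1)) = Mul(Add(-365, -311), Pow(200, -1)) = Mul(-676, Rational(1, 200)) = Rational(-169, 50)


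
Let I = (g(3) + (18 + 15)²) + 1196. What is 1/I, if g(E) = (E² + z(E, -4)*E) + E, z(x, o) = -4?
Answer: 1/2285 ≈ 0.00043764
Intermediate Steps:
g(E) = E² - 3*E (g(E) = (E² - 4*E) + E = E² - 3*E)
I = 2285 (I = (3*(-3 + 3) + (18 + 15)²) + 1196 = (3*0 + 33²) + 1196 = (0 + 1089) + 1196 = 1089 + 1196 = 2285)
1/I = 1/2285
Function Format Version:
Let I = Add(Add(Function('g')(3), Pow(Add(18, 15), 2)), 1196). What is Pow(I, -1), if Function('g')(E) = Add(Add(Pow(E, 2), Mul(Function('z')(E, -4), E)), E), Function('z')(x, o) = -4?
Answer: Rational(1, 2285) ≈ 0.00043764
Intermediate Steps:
Function('g')(E) = Add(Pow(E, 2), Mul(-3, E)) (Function('g')(E) = Add(Add(Pow(E, 2), Mul(-4, E)), E) = Add(Pow(E, 2), Mul(-3, E)))
I = 2285 (I = Add(Add(Mul(3, Add(-3, 3)), Pow(Add(18, 15), 2)), 1196) = Add(Add(Mul(3, 0), Pow(33, 2)), 1196) = Add(Add(0, 1089), 1196) = Add(1089, 1196) = 2285)
Pow(I, -1) = Pow(2285, -1) = Rational(1, 2285)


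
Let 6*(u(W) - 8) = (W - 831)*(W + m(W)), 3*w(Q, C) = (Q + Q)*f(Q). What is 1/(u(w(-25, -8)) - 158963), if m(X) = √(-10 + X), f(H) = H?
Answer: -27370764/5137980095153 + 33561*√915/25689900475765 ≈ -5.2876e-6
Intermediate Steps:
w(Q, C) = 2*Q²/3 (w(Q, C) = ((Q + Q)*Q)/3 = ((2*Q)*Q)/3 = (2*Q²)/3 = 2*Q²/3)
u(W) = 8 + (-831 + W)*(W + √(-10 + W))/6 (u(W) = 8 + ((W - 831)*(W + √(-10 + W)))/6 = 8 + ((-831 + W)*(W + √(-10 + W)))/6 = 8 + (-831 + W)*(W + √(-10 + W))/6)
1/(u(w(-25, -8)) - 158963) = 1/((8 - 277*(-25)²/3 - 277*√(-10 + (⅔)*(-25)²)/2 + ((⅔)*(-25)²)²/6 + ((⅔)*(-25)²)*√(-10 + (⅔)*(-25)²)/6) - 158963) = 1/((8 - 277*625/3 - 277*√(-10 + (⅔)*625)/2 + ((⅔)*625)²/6 + ((⅔)*625)*√(-10 + (⅔)*625)/6) - 158963) = 1/((8 - 277/2*1250/3 - 277*√(-10 + 1250/3)/2 + (1250/3)²/6 + (⅙)*(1250/3)*√(-10 + 1250/3)) - 158963) = 1/((8 - 173125/3 - 277*√915/3 + (⅙)*(1562500/9) + (⅙)*(1250/3)*√(1220/3)) - 158963) = 1/((8 - 173125/3 - 277*√915/3 + 781250/27 + (⅙)*(1250/3)*(2*√915/3)) - 158963) = 1/((8 - 173125/3 - 277*√915/3 + 781250/27 + 1250*√915/27) - 158963) = 1/((-776659/27 - 1243*√915/27) - 158963) = 1/(-5068660/27 - 1243*√915/27)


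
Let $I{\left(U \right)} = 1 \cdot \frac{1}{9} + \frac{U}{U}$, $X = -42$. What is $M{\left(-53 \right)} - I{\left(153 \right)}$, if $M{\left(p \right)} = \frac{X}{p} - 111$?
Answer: $- \frac{53099}{477} \approx -111.32$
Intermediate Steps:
$I{\left(U \right)} = \frac{10}{9}$ ($I{\left(U \right)} = 1 \cdot \frac{1}{9} + 1 = \frac{1}{9} + 1 = \frac{10}{9}$)
$M{\left(p \right)} = -111 - \frac{42}{p}$ ($M{\left(p \right)} = - \frac{42}{p} - 111 = -111 - \frac{42}{p}$)
$M{\left(-53 \right)} - I{\left(153 \right)} = \left(-111 - \frac{42}{-53}\right) - \frac{10}{9} = \left(-111 - - \frac{42}{53}\right) - \frac{10}{9} = \left(-111 + \frac{42}{53}\right) - \frac{10}{9} = - \frac{5841}{53} - \frac{10}{9} = - \frac{53099}{477}$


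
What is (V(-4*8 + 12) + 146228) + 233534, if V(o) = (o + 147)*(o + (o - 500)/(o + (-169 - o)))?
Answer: 4908966/13 ≈ 3.7761e+5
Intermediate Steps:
V(o) = (147 + o)*(500/169 + 168*o/169) (V(o) = (147 + o)*(o + (-500 + o)/(-169)) = (147 + o)*(o + (-500 + o)*(-1/169)) = (147 + o)*(o + (500/169 - o/169)) = (147 + o)*(500/169 + 168*o/169))
(V(-4*8 + 12) + 146228) + 233534 = ((73500/169 + 168*(-4*8 + 12)²/169 + 25196*(-4*8 + 12)/169) + 146228) + 233534 = ((73500/169 + 168*(-32 + 12)²/169 + 25196*(-32 + 12)/169) + 146228) + 233534 = ((73500/169 + (168/169)*(-20)² + (25196/169)*(-20)) + 146228) + 233534 = ((73500/169 + (168/169)*400 - 503920/169) + 146228) + 233534 = ((73500/169 + 67200/169 - 503920/169) + 146228) + 233534 = (-27940/13 + 146228) + 233534 = 1873024/13 + 233534 = 4908966/13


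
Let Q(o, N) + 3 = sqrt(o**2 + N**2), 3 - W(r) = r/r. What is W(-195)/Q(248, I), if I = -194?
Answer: 6/99131 + 4*sqrt(24785)/99131 ≈ 0.0064130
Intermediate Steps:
W(r) = 2 (W(r) = 3 - r/r = 3 - 1*1 = 3 - 1 = 2)
Q(o, N) = -3 + sqrt(N**2 + o**2) (Q(o, N) = -3 + sqrt(o**2 + N**2) = -3 + sqrt(N**2 + o**2))
W(-195)/Q(248, I) = 2/(-3 + sqrt((-194)**2 + 248**2)) = 2/(-3 + sqrt(37636 + 61504)) = 2/(-3 + sqrt(99140)) = 2/(-3 + 2*sqrt(24785))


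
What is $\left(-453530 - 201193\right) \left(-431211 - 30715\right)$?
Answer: $302433576498$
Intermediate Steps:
$\left(-453530 - 201193\right) \left(-431211 - 30715\right) = \left(-654723\right) \left(-461926\right) = 302433576498$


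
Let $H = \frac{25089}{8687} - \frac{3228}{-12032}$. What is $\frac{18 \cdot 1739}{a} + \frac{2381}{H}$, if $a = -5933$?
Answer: $\frac{366550016077066}{489342691893} \approx 749.07$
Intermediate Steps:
$H = \frac{82478121}{26130496}$ ($H = 25089 \cdot \frac{1}{8687} - - \frac{807}{3008} = \frac{25089}{8687} + \frac{807}{3008} = \frac{82478121}{26130496} \approx 3.1564$)
$\frac{18 \cdot 1739}{a} + \frac{2381}{H} = \frac{18 \cdot 1739}{-5933} + \frac{2381}{\frac{82478121}{26130496}} = 31302 \left(- \frac{1}{5933}\right) + 2381 \cdot \frac{26130496}{82478121} = - \frac{31302}{5933} + \frac{62216710976}{82478121} = \frac{366550016077066}{489342691893}$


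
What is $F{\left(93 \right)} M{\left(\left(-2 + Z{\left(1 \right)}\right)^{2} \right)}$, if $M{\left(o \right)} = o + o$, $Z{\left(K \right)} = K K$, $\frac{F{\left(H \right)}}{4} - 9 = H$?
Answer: $816$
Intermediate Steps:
$F{\left(H \right)} = 36 + 4 H$
$Z{\left(K \right)} = K^{2}$
$M{\left(o \right)} = 2 o$
$F{\left(93 \right)} M{\left(\left(-2 + Z{\left(1 \right)}\right)^{2} \right)} = \left(36 + 4 \cdot 93\right) 2 \left(-2 + 1^{2}\right)^{2} = \left(36 + 372\right) 2 \left(-2 + 1\right)^{2} = 408 \cdot 2 \left(-1\right)^{2} = 408 \cdot 2 \cdot 1 = 408 \cdot 2 = 816$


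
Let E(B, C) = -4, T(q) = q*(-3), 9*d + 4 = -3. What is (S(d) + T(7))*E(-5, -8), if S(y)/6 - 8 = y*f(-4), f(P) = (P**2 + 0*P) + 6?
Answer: 908/3 ≈ 302.67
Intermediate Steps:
d = -7/9 (d = -4/9 + (1/9)*(-3) = -4/9 - 1/3 = -7/9 ≈ -0.77778)
T(q) = -3*q
f(P) = 6 + P**2 (f(P) = (P**2 + 0) + 6 = P**2 + 6 = 6 + P**2)
S(y) = 48 + 132*y (S(y) = 48 + 6*(y*(6 + (-4)**2)) = 48 + 6*(y*(6 + 16)) = 48 + 6*(y*22) = 48 + 6*(22*y) = 48 + 132*y)
(S(d) + T(7))*E(-5, -8) = ((48 + 132*(-7/9)) - 3*7)*(-4) = ((48 - 308/3) - 21)*(-4) = (-164/3 - 21)*(-4) = -227/3*(-4) = 908/3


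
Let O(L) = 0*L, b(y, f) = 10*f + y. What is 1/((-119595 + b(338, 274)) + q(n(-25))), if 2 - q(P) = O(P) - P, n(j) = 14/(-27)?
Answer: -27/3145919 ≈ -8.5825e-6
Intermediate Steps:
n(j) = -14/27 (n(j) = 14*(-1/27) = -14/27)
b(y, f) = y + 10*f
O(L) = 0
q(P) = 2 + P (q(P) = 2 - (0 - P) = 2 - (-1)*P = 2 + P)
1/((-119595 + b(338, 274)) + q(n(-25))) = 1/((-119595 + (338 + 10*274)) + (2 - 14/27)) = 1/((-119595 + (338 + 2740)) + 40/27) = 1/((-119595 + 3078) + 40/27) = 1/(-116517 + 40/27) = 1/(-3145919/27) = -27/3145919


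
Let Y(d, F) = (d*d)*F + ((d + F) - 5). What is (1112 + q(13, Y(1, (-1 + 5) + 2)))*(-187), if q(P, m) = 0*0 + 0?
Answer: -207944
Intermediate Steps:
Y(d, F) = -5 + F + d + F*d² (Y(d, F) = d²*F + ((F + d) - 5) = F*d² + (-5 + F + d) = -5 + F + d + F*d²)
q(P, m) = 0 (q(P, m) = 0 + 0 = 0)
(1112 + q(13, Y(1, (-1 + 5) + 2)))*(-187) = (1112 + 0)*(-187) = 1112*(-187) = -207944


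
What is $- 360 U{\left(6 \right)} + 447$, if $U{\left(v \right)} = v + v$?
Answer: $-3873$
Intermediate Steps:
$U{\left(v \right)} = 2 v$
$- 360 U{\left(6 \right)} + 447 = - 360 \cdot 2 \cdot 6 + 447 = \left(-360\right) 12 + 447 = -4320 + 447 = -3873$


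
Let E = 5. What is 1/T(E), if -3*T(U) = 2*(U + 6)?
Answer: -3/22 ≈ -0.13636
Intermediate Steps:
T(U) = -4 - 2*U/3 (T(U) = -2*(U + 6)/3 = -2*(6 + U)/3 = -(12 + 2*U)/3 = -4 - 2*U/3)
1/T(E) = 1/(-4 - 2/3*5) = 1/(-4 - 10/3) = 1/(-22/3) = -3/22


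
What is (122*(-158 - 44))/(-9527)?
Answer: 24644/9527 ≈ 2.5868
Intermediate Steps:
(122*(-158 - 44))/(-9527) = (122*(-202))*(-1/9527) = -24644*(-1/9527) = 24644/9527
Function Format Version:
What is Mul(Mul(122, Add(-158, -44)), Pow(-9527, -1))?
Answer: Rational(24644, 9527) ≈ 2.5868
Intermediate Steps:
Mul(Mul(122, Add(-158, -44)), Pow(-9527, -1)) = Mul(Mul(122, -202), Rational(-1, 9527)) = Mul(-24644, Rational(-1, 9527)) = Rational(24644, 9527)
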